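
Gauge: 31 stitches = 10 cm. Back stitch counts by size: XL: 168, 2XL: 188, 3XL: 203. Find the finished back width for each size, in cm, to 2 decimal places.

31/10 = 3.1 sts per cm.
XL: 168 / 3.1 = 54.194 → 54.19 cm.
2XL: 188 / 3.1 = 60.645 → 60.65 cm.
3XL: 203 / 3.1 = 65.484 → 65.48 cm.

XL 54.19 cm; 2XL 60.65 cm; 3XL 65.48 cm.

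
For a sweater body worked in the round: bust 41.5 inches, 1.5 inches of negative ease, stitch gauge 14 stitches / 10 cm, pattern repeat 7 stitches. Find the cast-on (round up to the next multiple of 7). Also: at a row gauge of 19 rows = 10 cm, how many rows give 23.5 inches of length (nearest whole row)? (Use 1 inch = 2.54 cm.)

Cast on 147 stitches; work 113 rows.

Finished = 41.5 − 1.5 = 40 inches.
40 inches × 2.54 = 101.60 cm.
14/10 = 1.4 sts per cm; 101.60 × 1.4 = 142.24 sts.
Next multiple of 7 → 147.
23.5 inches = 59.69 cm; × 1.9 = 113.41 → 113 rows.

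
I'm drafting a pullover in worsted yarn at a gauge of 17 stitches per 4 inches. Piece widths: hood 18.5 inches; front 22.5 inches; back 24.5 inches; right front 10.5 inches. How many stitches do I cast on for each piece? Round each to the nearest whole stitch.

hood 79; front 96; back 104; right front 45.

Rate = 17/4 = 4.25 sts per in.
hood: 18.5 × 4.25 = 78.62 → 79.
front: 22.5 × 4.25 = 95.62 → 96.
back: 24.5 × 4.25 = 104.12 → 104.
right front: 10.5 × 4.25 = 44.62 → 45.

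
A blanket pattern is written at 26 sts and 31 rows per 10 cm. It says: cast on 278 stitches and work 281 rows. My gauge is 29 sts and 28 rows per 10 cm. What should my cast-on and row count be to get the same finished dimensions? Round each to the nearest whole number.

Cast on 310 stitches; work 254 rows.

Stitches: 278 × 29/26 = 310.08 → 310.
Rows: 281 × 28/31 = 253.81 → 254.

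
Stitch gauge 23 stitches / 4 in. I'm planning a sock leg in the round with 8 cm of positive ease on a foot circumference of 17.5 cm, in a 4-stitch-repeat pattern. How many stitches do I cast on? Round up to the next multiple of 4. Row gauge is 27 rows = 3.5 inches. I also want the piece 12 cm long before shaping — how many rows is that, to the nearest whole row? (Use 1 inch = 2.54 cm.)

Finished = 17.5 + 8 = 25.5 cm.
25.5 cm × 1/2.54 = 10.04 inches.
23/4 = 5.75 sts per in; 10.04 × 5.75 = 57.73 sts.
Next multiple of 4 → 60.
12 cm = 4.72 inches; × 7.714 = 36.45 → 36 rows.

Cast on 60 stitches; work 36 rows.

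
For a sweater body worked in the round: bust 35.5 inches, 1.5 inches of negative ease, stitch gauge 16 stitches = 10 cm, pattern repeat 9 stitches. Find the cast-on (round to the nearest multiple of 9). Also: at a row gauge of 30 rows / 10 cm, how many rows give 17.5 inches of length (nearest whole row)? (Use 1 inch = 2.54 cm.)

Finished = 35.5 − 1.5 = 34 inches.
34 inches × 2.54 = 86.36 cm.
16/10 = 1.6 sts per cm; 86.36 × 1.6 = 138.18 sts.
Nearest multiple of 9 → 135.
17.5 inches = 44.45 cm; × 3 = 133.35 → 133 rows.

Cast on 135 stitches; work 133 rows.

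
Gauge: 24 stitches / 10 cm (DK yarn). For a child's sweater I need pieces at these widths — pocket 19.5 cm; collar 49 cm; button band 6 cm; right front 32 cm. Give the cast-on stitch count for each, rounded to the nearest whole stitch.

Rate = 24/10 = 2.4 sts per cm.
pocket: 19.5 × 2.4 = 46.80 → 47.
collar: 49 × 2.4 = 117.60 → 118.
button band: 6 × 2.4 = 14.40 → 14.
right front: 32 × 2.4 = 76.80 → 77.

pocket 47; collar 118; button band 14; right front 77.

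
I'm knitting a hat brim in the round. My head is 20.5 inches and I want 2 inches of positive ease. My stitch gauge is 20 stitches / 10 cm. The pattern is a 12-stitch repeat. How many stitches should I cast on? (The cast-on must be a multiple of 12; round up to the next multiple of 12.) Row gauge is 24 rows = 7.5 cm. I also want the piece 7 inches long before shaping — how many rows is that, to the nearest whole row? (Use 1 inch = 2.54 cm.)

Finished = 20.5 + 2 = 22.5 inches.
22.5 inches × 2.54 = 57.15 cm.
20/10 = 2 sts per cm; 57.15 × 2 = 114.30 sts.
Next multiple of 12 → 120.
7 inches = 17.78 cm; × 3.2 = 56.90 → 57 rows.

Cast on 120 stitches; work 57 rows.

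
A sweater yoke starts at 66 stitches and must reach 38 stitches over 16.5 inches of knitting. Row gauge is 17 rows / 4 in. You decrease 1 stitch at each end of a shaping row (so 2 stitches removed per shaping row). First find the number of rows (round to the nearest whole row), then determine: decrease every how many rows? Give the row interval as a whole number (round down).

Decrease every 5th row.

Rows = 16.5 × 4.25 = 70.1 → 70 rows.
Stitches to remove: 28 → 14 shaping rows (at 2 st each).
70 / 14 = 5.00 → every 5 rows.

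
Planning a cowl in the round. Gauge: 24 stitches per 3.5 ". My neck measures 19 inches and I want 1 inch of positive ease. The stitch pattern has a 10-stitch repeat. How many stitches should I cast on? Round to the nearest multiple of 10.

140 stitches.

Finished = 19 + 1 = 20 inches.
24 / 3.5 = 6.857 sts/in.
20 × 6.857 = 137.14 sts.
Nearest multiple of 10: 140.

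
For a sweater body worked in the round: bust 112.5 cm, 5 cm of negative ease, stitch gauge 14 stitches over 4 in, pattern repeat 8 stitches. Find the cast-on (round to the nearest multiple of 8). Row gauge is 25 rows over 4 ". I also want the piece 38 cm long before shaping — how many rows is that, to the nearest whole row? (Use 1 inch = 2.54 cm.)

Cast on 152 stitches; work 94 rows.

Finished = 112.5 − 5 = 107.5 cm.
107.5 cm × 1/2.54 = 42.32 inches.
14/4 = 3.5 sts per in; 42.32 × 3.5 = 148.13 sts.
Nearest multiple of 8 → 152.
38 cm = 14.96 inches; × 6.25 = 93.50 → 94 rows.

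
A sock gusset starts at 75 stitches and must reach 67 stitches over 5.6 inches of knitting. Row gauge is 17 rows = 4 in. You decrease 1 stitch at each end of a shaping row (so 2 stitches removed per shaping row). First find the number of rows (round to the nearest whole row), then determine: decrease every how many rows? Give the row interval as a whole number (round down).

Rows = 5.6 × 4.25 = 23.8 → 24 rows.
Stitches to remove: 8 → 4 shaping rows (at 2 st each).
24 / 4 = 6.00 → every 6 rows.

Decrease every 6th row.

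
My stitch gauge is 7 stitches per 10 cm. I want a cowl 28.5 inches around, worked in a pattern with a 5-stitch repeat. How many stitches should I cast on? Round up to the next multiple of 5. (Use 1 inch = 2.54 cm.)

28.5 in = 28.5 × 2.54 = 72.39 cm.
7 / 10 = 0.7 sts/cm.
72.39 × 0.7 = 50.67 sts.
→ 55.

Cast on 55 stitches.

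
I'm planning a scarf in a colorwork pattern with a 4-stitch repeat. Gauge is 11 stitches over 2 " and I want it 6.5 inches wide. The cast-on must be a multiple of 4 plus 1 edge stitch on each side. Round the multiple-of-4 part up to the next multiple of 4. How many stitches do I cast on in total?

11 / 2 = 5.5 sts per inch.
6.5 × 5.5 = 35.75 sts.
Less 2 edge sts → 33.75 for the repeat.
Next multiple of 4: 36.
Add back 2 edge sts → 38.

CO 38 sts.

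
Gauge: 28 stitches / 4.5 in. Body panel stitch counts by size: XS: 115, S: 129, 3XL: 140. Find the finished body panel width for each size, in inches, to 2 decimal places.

28/4.5 = 6.222 sts per in.
XS: 115 / 6.222 = 18.482 → 18.48 in.
S: 129 / 6.222 = 20.732 → 20.73 in.
3XL: 140 / 6.222 = 22.500 → 22.50 in.

XS 18.48 inches; S 20.73 inches; 3XL 22.50 inches.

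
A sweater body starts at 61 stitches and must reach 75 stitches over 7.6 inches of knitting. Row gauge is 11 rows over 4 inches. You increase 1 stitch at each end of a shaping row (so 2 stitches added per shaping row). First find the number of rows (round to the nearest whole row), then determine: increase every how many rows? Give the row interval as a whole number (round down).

Rows = 7.6 × 2.75 = 20.9 → 21 rows.
Stitches to add: 14 → 7 shaping rows (at 2 st each).
21 / 7 = 3.00 → every 3 rows.

Increase every 3rd row.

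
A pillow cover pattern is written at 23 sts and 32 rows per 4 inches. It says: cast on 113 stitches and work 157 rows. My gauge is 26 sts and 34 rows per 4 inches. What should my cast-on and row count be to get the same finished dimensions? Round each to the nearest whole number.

Stitches: 113 × 26/23 = 127.74 → 128.
Rows: 157 × 34/32 = 166.81 → 167.

Cast on 128 stitches; work 167 rows.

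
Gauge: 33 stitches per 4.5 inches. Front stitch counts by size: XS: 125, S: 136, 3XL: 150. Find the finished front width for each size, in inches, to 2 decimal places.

33/4.5 = 7.333 sts per in.
XS: 125 / 7.333 = 17.045 → 17.05 in.
S: 136 / 7.333 = 18.545 → 18.55 in.
3XL: 150 / 7.333 = 20.455 → 20.45 in.

XS 17.05 inches; S 18.55 inches; 3XL 20.45 inches.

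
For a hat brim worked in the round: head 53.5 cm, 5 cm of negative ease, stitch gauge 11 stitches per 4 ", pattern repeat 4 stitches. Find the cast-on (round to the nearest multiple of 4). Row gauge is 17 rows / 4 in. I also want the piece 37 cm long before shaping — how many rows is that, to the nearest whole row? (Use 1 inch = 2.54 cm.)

Finished = 53.5 − 5 = 48.5 cm.
48.5 cm × 1/2.54 = 19.09 inches.
11/4 = 2.75 sts per in; 19.09 × 2.75 = 52.51 sts.
Nearest multiple of 4 → 52.
37 cm = 14.57 inches; × 4.25 = 61.91 → 62 rows.

Cast on 52 stitches; work 62 rows.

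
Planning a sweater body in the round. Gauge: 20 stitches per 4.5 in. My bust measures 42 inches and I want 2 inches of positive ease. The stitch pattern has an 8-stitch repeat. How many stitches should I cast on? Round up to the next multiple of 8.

CO 200 sts.

Finished = 42 + 2 = 44 inches.
20 / 4.5 = 4.444 sts/in.
44 × 4.444 = 195.56 sts.
Next multiple of 8: 200.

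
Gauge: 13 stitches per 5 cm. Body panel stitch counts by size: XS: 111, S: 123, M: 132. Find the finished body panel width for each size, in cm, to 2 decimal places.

13/5 = 2.6 sts per cm.
XS: 111 / 2.6 = 42.692 → 42.69 cm.
S: 123 / 2.6 = 47.308 → 47.31 cm.
M: 132 / 2.6 = 50.769 → 50.77 cm.

XS 42.69 cm; S 47.31 cm; M 50.77 cm.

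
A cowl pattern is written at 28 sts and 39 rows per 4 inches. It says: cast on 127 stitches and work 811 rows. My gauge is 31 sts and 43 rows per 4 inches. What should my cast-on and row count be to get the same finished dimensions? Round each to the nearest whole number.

Stitches: 127 × 31/28 = 140.61 → 141.
Rows: 811 × 43/39 = 894.18 → 894.

Cast on 141 stitches; work 894 rows.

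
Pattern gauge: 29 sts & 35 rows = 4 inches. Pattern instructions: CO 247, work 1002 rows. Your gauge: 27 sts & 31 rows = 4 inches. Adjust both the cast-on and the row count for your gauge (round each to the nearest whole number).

Cast on 230 stitches; work 887 rows.

Stitches: 247 × 27/29 = 229.97 → 230.
Rows: 1002 × 31/35 = 887.49 → 887.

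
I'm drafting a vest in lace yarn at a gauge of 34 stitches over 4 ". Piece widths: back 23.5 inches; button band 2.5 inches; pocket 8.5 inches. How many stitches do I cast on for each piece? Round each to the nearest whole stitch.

Rate = 34/4 = 8.5 sts per in.
back: 23.5 × 8.5 = 199.75 → 200.
button band: 2.5 × 8.5 = 21.25 → 21.
pocket: 8.5 × 8.5 = 72.25 → 72.

back 200; button band 21; pocket 72.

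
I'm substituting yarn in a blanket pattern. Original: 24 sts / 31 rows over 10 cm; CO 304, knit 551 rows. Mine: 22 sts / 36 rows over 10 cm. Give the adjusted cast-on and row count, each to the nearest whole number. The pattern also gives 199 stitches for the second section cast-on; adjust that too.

Stitches: 304 × 22/24 = 278.67 → 279.
Rows: 551 × 36/31 = 639.87 → 640.
second section cast-on: 199 × 22/24 = 182.42 → 182.

Cast on 279 stitches; work 640 rows; second section cast-on 182 stitches.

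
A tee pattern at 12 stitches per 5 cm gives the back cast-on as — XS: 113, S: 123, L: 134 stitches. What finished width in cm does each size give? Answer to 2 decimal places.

12/5 = 2.4 sts per cm.
XS: 113 / 2.4 = 47.083 → 47.08 cm.
S: 123 / 2.4 = 51.250 → 51.25 cm.
L: 134 / 2.4 = 55.833 → 55.83 cm.

XS 47.08 cm; S 51.25 cm; L 55.83 cm.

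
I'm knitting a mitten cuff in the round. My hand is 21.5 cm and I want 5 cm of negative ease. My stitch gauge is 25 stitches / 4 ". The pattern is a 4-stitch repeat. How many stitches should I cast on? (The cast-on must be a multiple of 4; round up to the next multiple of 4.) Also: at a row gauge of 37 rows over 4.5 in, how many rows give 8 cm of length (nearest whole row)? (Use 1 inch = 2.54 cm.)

Finished = 21.5 − 5 = 16.5 cm.
16.5 cm × 1/2.54 = 6.50 inches.
25/4 = 6.25 sts per in; 6.50 × 6.25 = 40.60 sts.
Next multiple of 4 → 44.
8 cm = 3.15 inches; × 8.222 = 25.90 → 26 rows.

Cast on 44 stitches; work 26 rows.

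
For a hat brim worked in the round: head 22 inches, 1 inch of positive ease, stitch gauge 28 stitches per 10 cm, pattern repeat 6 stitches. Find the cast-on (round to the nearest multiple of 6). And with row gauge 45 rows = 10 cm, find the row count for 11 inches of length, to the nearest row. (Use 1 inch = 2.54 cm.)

Cast on 162 stitches; work 126 rows.

Finished = 22 + 1 = 23 inches.
23 inches × 2.54 = 58.42 cm.
28/10 = 2.8 sts per cm; 58.42 × 2.8 = 163.58 sts.
Nearest multiple of 6 → 162.
11 inches = 27.94 cm; × 4.5 = 125.73 → 126 rows.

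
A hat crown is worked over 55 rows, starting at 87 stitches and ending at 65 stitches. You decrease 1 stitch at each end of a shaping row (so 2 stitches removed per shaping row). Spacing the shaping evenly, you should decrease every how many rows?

Stitches to remove: |65 − 87| = 22.
Shaping rows needed: 22 / 2 = 11.
55 rows / 11 = every 5 rows.

Decrease every 5th row.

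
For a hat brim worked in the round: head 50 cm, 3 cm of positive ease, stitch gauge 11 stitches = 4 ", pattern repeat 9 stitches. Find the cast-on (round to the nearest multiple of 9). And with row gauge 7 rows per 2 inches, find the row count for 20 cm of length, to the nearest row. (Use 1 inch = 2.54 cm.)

Cast on 54 stitches; work 28 rows.

Finished = 50 + 3 = 53 cm.
53 cm × 1/2.54 = 20.87 inches.
11/4 = 2.75 sts per in; 20.87 × 2.75 = 57.38 sts.
Nearest multiple of 9 → 54.
20 cm = 7.87 inches; × 3.5 = 27.56 → 28 rows.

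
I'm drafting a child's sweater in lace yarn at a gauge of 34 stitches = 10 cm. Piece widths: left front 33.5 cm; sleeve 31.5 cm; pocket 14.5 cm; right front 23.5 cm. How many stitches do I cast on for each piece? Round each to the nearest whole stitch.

left front 114; sleeve 107; pocket 49; right front 80.

Rate = 34/10 = 3.4 sts per cm.
left front: 33.5 × 3.4 = 113.90 → 114.
sleeve: 31.5 × 3.4 = 107.10 → 107.
pocket: 14.5 × 3.4 = 49.30 → 49.
right front: 23.5 × 3.4 = 79.90 → 80.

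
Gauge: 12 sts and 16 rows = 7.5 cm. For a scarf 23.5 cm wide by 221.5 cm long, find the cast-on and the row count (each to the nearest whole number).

Stitch gauge = 12/7.5 = 1.6 sts/cm; 23.5 × 1.6 = 37.60 → 38 sts.
Row gauge = 16/7.5 = 2.133 rows/cm; 221.5 × 2.133 = 472.53 → 473 rows.

Cast on 38 stitches and work 473 rows.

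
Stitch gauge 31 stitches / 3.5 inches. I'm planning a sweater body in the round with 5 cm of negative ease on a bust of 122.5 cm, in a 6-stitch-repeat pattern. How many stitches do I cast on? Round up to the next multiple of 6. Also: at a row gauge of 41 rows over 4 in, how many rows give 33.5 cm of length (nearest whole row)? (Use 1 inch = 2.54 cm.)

Cast on 414 stitches; work 135 rows.

Finished = 122.5 − 5 = 117.5 cm.
117.5 cm × 1/2.54 = 46.26 inches.
31/3.5 = 8.857 sts per in; 46.26 × 8.857 = 409.73 sts.
Next multiple of 6 → 414.
33.5 cm = 13.19 inches; × 10.25 = 135.19 → 135 rows.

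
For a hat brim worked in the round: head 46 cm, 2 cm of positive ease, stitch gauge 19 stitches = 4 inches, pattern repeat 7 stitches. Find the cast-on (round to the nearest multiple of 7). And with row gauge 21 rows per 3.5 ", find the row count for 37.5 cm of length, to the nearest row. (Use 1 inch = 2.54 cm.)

Cast on 91 stitches; work 89 rows.

Finished = 46 + 2 = 48 cm.
48 cm × 1/2.54 = 18.90 inches.
19/4 = 4.75 sts per in; 18.90 × 4.75 = 89.76 sts.
Nearest multiple of 7 → 91.
37.5 cm = 14.76 inches; × 6 = 88.58 → 89 rows.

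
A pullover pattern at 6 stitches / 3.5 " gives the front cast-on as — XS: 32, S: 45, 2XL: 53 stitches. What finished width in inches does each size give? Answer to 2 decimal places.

6/3.5 = 1.714 sts per in.
XS: 32 / 1.714 = 18.667 → 18.67 in.
S: 45 / 1.714 = 26.250 → 26.25 in.
2XL: 53 / 1.714 = 30.917 → 30.92 in.

XS 18.67 inches; S 26.25 inches; 2XL 30.92 inches.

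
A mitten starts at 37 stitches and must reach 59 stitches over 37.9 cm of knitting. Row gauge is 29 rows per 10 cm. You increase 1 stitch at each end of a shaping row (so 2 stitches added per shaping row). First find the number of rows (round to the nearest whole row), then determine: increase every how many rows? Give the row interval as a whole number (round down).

Increase every 10th row.

Rows = 37.9 × 2.9 = 109.9 → 110 rows.
Stitches to add: 22 → 11 shaping rows (at 2 st each).
110 / 11 = 10.00 → every 10 rows.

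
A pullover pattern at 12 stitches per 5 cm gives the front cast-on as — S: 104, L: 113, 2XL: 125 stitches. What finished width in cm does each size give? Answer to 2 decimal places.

12/5 = 2.4 sts per cm.
S: 104 / 2.4 = 43.333 → 43.33 cm.
L: 113 / 2.4 = 47.083 → 47.08 cm.
2XL: 125 / 2.4 = 52.083 → 52.08 cm.

S 43.33 cm; L 47.08 cm; 2XL 52.08 cm.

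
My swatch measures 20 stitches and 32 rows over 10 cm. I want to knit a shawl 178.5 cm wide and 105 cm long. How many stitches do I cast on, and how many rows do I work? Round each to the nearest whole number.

Stitch gauge = 20/10 = 2 sts/cm; 178.5 × 2 = 357.00 → 357 sts.
Row gauge = 32/10 = 3.2 rows/cm; 105 × 3.2 = 336.00 → 336 rows.

Cast on 357 stitches and work 336 rows.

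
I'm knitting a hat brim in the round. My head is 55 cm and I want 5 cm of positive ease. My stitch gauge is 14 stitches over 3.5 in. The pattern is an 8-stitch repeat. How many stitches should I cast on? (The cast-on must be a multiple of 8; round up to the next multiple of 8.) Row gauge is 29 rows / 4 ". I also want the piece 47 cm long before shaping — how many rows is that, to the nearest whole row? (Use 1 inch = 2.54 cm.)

Finished = 55 + 5 = 60 cm.
60 cm × 1/2.54 = 23.62 inches.
14/3.5 = 4 sts per in; 23.62 × 4 = 94.49 sts.
Next multiple of 8 → 96.
47 cm = 18.50 inches; × 7.25 = 134.15 → 134 rows.

Cast on 96 stitches; work 134 rows.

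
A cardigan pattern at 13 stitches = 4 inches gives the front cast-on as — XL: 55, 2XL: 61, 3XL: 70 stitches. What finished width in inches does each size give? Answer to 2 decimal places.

13/4 = 3.25 sts per in.
XL: 55 / 3.25 = 16.923 → 16.92 in.
2XL: 61 / 3.25 = 18.769 → 18.77 in.
3XL: 70 / 3.25 = 21.538 → 21.54 in.

XL 16.92 inches; 2XL 18.77 inches; 3XL 21.54 inches.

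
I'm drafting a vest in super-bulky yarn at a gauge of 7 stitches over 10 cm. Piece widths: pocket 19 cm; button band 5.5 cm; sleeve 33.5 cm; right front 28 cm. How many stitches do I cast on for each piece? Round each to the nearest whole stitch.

Rate = 7/10 = 0.7 sts per cm.
pocket: 19 × 0.7 = 13.30 → 13.
button band: 5.5 × 0.7 = 3.85 → 4.
sleeve: 33.5 × 0.7 = 23.45 → 23.
right front: 28 × 0.7 = 19.60 → 20.

pocket 13; button band 4; sleeve 23; right front 20.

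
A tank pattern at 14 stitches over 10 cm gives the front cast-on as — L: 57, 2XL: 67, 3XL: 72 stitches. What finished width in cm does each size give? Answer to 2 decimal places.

14/10 = 1.4 sts per cm.
L: 57 / 1.4 = 40.714 → 40.71 cm.
2XL: 67 / 1.4 = 47.857 → 47.86 cm.
3XL: 72 / 1.4 = 51.429 → 51.43 cm.

L 40.71 cm; 2XL 47.86 cm; 3XL 51.43 cm.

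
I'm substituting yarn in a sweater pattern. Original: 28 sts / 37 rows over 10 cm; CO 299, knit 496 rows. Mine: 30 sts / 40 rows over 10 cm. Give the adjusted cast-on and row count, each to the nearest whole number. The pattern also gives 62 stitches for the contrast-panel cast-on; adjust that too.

Stitches: 299 × 30/28 = 320.36 → 320.
Rows: 496 × 40/37 = 536.22 → 536.
contrast-panel cast-on: 62 × 30/28 = 66.43 → 66.

Cast on 320 stitches; work 536 rows; contrast-panel cast-on 66 stitches.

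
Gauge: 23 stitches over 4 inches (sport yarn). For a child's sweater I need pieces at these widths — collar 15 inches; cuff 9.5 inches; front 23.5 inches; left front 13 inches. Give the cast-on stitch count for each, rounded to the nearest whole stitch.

Rate = 23/4 = 5.75 sts per in.
collar: 15 × 5.75 = 86.25 → 86.
cuff: 9.5 × 5.75 = 54.62 → 55.
front: 23.5 × 5.75 = 135.12 → 135.
left front: 13 × 5.75 = 74.75 → 75.

collar 86; cuff 55; front 135; left front 75.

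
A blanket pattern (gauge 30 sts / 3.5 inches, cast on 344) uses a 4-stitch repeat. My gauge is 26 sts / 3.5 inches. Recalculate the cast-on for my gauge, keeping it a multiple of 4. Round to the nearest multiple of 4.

344 × 26 / 30 = 298.13.
Nearest multiple of 4: 300.

CO 300 sts.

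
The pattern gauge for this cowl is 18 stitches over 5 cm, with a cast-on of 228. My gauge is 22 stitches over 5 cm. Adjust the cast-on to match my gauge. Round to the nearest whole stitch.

Scale factor = 22 / 18 = 1.222.
228 × 22 / 18 = 278.67 sts.
→ 279 sts.

279 stitches.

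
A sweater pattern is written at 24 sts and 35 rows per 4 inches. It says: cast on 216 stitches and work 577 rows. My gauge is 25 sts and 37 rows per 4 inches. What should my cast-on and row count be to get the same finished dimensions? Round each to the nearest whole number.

Cast on 225 stitches; work 610 rows.

Stitches: 216 × 25/24 = 225.00 → 225.
Rows: 577 × 37/35 = 609.97 → 610.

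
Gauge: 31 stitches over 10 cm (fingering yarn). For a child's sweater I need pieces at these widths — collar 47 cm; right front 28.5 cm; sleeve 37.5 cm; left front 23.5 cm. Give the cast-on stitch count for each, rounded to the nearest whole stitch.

collar 146; right front 88; sleeve 116; left front 73.

Rate = 31/10 = 3.1 sts per cm.
collar: 47 × 3.1 = 145.70 → 146.
right front: 28.5 × 3.1 = 88.35 → 88.
sleeve: 37.5 × 3.1 = 116.25 → 116.
left front: 23.5 × 3.1 = 72.85 → 73.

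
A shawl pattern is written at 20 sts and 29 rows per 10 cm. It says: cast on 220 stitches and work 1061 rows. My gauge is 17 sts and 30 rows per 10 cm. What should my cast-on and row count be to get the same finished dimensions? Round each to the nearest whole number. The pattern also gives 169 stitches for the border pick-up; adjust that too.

Stitches: 220 × 17/20 = 187.00 → 187.
Rows: 1061 × 30/29 = 1097.59 → 1098.
border pick-up: 169 × 17/20 = 143.65 → 144.

Cast on 187 stitches; work 1098 rows; border pick-up 144 stitches.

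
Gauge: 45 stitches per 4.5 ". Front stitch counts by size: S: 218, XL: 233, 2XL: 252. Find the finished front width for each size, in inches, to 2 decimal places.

45/4.5 = 10 sts per in.
S: 218 / 10 = 21.800 → 21.80 in.
XL: 233 / 10 = 23.300 → 23.30 in.
2XL: 252 / 10 = 25.200 → 25.20 in.

S 21.80 inches; XL 23.30 inches; 2XL 25.20 inches.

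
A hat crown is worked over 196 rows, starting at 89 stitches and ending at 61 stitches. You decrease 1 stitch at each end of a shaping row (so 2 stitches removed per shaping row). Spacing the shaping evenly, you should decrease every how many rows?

Decrease every 14th row.

Stitches to remove: |61 − 89| = 28.
Shaping rows needed: 28 / 2 = 14.
196 rows / 14 = every 14 rows.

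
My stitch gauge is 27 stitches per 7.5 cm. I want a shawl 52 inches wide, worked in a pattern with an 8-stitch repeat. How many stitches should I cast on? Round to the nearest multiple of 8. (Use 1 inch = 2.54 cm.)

CO 472 sts.

52 in = 52 × 2.54 = 132.08 cm.
27 / 7.5 = 3.6 sts/cm.
132.08 × 3.6 = 475.49 sts.
→ 472.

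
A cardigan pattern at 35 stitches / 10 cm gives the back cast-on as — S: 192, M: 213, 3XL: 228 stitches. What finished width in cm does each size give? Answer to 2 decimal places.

S 54.86 cm; M 60.86 cm; 3XL 65.14 cm.

35/10 = 3.5 sts per cm.
S: 192 / 3.5 = 54.857 → 54.86 cm.
M: 213 / 3.5 = 60.857 → 60.86 cm.
3XL: 228 / 3.5 = 65.143 → 65.14 cm.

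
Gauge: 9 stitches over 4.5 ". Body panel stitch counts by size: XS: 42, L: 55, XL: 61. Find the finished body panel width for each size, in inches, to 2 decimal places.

9/4.5 = 2 sts per in.
XS: 42 / 2 = 21.000 → 21.00 in.
L: 55 / 2 = 27.500 → 27.50 in.
XL: 61 / 2 = 30.500 → 30.50 in.

XS 21.00 inches; L 27.50 inches; XL 30.50 inches.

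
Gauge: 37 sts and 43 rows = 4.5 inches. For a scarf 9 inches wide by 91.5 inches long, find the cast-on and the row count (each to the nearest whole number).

Stitch gauge = 37/4.5 = 8.222 sts/in; 9 × 8.222 = 74.00 → 74 sts.
Row gauge = 43/4.5 = 9.556 rows/in; 91.5 × 9.556 = 874.33 → 874 rows.

Cast on 74 stitches and work 874 rows.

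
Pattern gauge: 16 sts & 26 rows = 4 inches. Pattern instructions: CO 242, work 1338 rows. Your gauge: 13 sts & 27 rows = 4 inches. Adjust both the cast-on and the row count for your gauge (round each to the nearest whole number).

Stitches: 242 × 13/16 = 196.62 → 197.
Rows: 1338 × 27/26 = 1389.46 → 1389.

Cast on 197 stitches; work 1389 rows.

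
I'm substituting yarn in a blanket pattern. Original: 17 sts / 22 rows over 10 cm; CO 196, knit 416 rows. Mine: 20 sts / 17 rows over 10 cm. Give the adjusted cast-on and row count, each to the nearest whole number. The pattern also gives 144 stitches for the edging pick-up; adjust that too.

Cast on 231 stitches; work 321 rows; edging pick-up 169 stitches.

Stitches: 196 × 20/17 = 230.59 → 231.
Rows: 416 × 17/22 = 321.45 → 321.
edging pick-up: 144 × 20/17 = 169.41 → 169.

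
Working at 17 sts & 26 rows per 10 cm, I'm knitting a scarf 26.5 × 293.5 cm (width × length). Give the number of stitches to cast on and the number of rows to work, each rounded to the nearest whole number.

Cast on 45 stitches and work 763 rows.

Stitch gauge = 17/10 = 1.7 sts/cm; 26.5 × 1.7 = 45.05 → 45 sts.
Row gauge = 26/10 = 2.6 rows/cm; 293.5 × 2.6 = 763.10 → 763 rows.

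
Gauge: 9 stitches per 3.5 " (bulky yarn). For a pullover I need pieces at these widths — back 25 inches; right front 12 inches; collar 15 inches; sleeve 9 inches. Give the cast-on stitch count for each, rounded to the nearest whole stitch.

Rate = 9/3.5 = 2.571 sts per in.
back: 25 × 2.571 = 64.29 → 64.
right front: 12 × 2.571 = 30.86 → 31.
collar: 15 × 2.571 = 38.57 → 39.
sleeve: 9 × 2.571 = 23.14 → 23.

back 64; right front 31; collar 39; sleeve 23.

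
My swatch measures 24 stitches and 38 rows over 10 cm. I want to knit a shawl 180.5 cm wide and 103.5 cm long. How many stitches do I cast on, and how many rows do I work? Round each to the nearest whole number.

Cast on 433 stitches and work 393 rows.

Stitch gauge = 24/10 = 2.4 sts/cm; 180.5 × 2.4 = 433.20 → 433 sts.
Row gauge = 38/10 = 3.8 rows/cm; 103.5 × 3.8 = 393.30 → 393 rows.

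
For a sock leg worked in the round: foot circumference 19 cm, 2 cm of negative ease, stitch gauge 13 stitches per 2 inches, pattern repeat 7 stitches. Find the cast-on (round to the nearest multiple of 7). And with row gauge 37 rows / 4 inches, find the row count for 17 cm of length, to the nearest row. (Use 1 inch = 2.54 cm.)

Cast on 42 stitches; work 62 rows.

Finished = 19 − 2 = 17 cm.
17 cm × 1/2.54 = 6.69 inches.
13/2 = 6.5 sts per in; 6.69 × 6.5 = 43.50 sts.
Nearest multiple of 7 → 42.
17 cm = 6.69 inches; × 9.25 = 61.91 → 62 rows.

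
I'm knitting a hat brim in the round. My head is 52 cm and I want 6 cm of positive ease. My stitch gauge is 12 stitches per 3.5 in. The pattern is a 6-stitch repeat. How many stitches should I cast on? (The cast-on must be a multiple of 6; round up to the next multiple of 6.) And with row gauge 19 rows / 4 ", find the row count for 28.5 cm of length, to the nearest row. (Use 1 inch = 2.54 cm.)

Cast on 84 stitches; work 53 rows.

Finished = 52 + 6 = 58 cm.
58 cm × 1/2.54 = 22.83 inches.
12/3.5 = 3.429 sts per in; 22.83 × 3.429 = 78.29 sts.
Next multiple of 6 → 84.
28.5 cm = 11.22 inches; × 4.75 = 53.30 → 53 rows.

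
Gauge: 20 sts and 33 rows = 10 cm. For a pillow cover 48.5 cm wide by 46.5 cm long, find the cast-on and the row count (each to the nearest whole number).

Stitch gauge = 20/10 = 2 sts/cm; 48.5 × 2 = 97.00 → 97 sts.
Row gauge = 33/10 = 3.3 rows/cm; 46.5 × 3.3 = 153.45 → 153 rows.

Cast on 97 stitches and work 153 rows.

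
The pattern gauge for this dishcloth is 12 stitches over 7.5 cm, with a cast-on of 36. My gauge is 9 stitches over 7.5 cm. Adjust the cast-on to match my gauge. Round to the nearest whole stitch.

27 stitches.

Scale factor = 9 / 12 = 0.750.
36 × 9 / 12 = 27.00 sts.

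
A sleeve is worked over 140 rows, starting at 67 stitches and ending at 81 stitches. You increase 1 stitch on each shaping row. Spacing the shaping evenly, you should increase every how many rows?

Increase every 10th row.

Stitches to add: |81 − 67| = 14.
Shaping rows needed: 14 / 1 = 14.
140 rows / 14 = every 10 rows.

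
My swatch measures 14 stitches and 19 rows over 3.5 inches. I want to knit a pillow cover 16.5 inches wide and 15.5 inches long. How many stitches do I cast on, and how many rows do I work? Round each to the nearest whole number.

Cast on 66 stitches and work 84 rows.

Stitch gauge = 14/3.5 = 4 sts/in; 16.5 × 4 = 66.00 → 66 sts.
Row gauge = 19/3.5 = 5.429 rows/in; 15.5 × 5.429 = 84.14 → 84 rows.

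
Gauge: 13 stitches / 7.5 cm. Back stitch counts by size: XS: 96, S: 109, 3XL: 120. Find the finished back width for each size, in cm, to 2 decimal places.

13/7.5 = 1.733 sts per cm.
XS: 96 / 1.733 = 55.385 → 55.38 cm.
S: 109 / 1.733 = 62.885 → 62.88 cm.
3XL: 120 / 1.733 = 69.231 → 69.23 cm.

XS 55.38 cm; S 62.88 cm; 3XL 69.23 cm.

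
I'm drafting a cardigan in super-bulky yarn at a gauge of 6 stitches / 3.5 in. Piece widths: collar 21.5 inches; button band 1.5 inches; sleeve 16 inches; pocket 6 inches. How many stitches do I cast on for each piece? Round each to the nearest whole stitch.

Rate = 6/3.5 = 1.714 sts per in.
collar: 21.5 × 1.714 = 36.86 → 37.
button band: 1.5 × 1.714 = 2.57 → 3.
sleeve: 16 × 1.714 = 27.43 → 27.
pocket: 6 × 1.714 = 10.29 → 10.

collar 37; button band 3; sleeve 27; pocket 10.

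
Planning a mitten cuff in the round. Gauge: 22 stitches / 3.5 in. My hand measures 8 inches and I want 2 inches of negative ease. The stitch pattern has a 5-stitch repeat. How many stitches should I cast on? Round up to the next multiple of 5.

40 stitches.

Finished = 8 − 2 = 6 inches.
22 / 3.5 = 6.286 sts/in.
6 × 6.286 = 37.71 sts.
Next multiple of 5: 40.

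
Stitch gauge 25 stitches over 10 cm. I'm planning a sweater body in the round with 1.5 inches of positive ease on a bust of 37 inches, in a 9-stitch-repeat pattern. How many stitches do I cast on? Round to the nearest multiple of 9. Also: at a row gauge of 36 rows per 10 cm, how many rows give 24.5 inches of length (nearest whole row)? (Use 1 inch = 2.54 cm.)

Finished = 37 + 1.5 = 38.5 inches.
38.5 inches × 2.54 = 97.79 cm.
25/10 = 2.5 sts per cm; 97.79 × 2.5 = 244.47 sts.
Nearest multiple of 9 → 243.
24.5 inches = 62.23 cm; × 3.6 = 224.03 → 224 rows.

Cast on 243 stitches; work 224 rows.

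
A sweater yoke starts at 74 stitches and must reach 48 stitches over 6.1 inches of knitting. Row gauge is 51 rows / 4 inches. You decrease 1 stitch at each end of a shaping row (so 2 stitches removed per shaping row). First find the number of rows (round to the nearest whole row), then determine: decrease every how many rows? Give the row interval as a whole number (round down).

Rows = 6.1 × 12.75 = 77.8 → 78 rows.
Stitches to remove: 26 → 13 shaping rows (at 2 st each).
78 / 13 = 6.00 → every 6 rows.

Decrease every 6th row.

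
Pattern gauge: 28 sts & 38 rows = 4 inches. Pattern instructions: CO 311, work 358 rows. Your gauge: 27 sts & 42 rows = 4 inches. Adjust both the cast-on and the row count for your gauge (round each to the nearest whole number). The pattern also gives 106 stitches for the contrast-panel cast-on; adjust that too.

Stitches: 311 × 27/28 = 299.89 → 300.
Rows: 358 × 42/38 = 395.68 → 396.
contrast-panel cast-on: 106 × 27/28 = 102.21 → 102.

Cast on 300 stitches; work 396 rows; contrast-panel cast-on 102 stitches.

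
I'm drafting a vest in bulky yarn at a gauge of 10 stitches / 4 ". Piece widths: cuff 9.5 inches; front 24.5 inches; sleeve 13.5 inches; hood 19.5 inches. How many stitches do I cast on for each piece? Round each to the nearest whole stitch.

cuff 24; front 61; sleeve 34; hood 49.

Rate = 10/4 = 2.5 sts per in.
cuff: 9.5 × 2.5 = 23.75 → 24.
front: 24.5 × 2.5 = 61.25 → 61.
sleeve: 13.5 × 2.5 = 33.75 → 34.
hood: 19.5 × 2.5 = 48.75 → 49.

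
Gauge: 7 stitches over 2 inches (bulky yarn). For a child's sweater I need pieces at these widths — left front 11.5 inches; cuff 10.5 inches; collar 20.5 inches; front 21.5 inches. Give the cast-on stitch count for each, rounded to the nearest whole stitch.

Rate = 7/2 = 3.5 sts per in.
left front: 11.5 × 3.5 = 40.25 → 40.
cuff: 10.5 × 3.5 = 36.75 → 37.
collar: 20.5 × 3.5 = 71.75 → 72.
front: 21.5 × 3.5 = 75.25 → 75.

left front 40; cuff 37; collar 72; front 75.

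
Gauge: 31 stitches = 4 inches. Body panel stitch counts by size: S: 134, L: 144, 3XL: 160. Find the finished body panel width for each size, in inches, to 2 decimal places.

S 17.29 inches; L 18.58 inches; 3XL 20.65 inches.

31/4 = 7.75 sts per in.
S: 134 / 7.75 = 17.290 → 17.29 in.
L: 144 / 7.75 = 18.581 → 18.58 in.
3XL: 160 / 7.75 = 20.645 → 20.65 in.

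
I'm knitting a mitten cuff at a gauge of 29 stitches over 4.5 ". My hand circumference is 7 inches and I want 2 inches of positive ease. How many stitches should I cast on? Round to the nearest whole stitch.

Finished = 7 + 2 = 9 in.
29 / 4.5 = 6.444 sts per inch.
9.00 × 6.444 = 58.00 sts.

58 stitches.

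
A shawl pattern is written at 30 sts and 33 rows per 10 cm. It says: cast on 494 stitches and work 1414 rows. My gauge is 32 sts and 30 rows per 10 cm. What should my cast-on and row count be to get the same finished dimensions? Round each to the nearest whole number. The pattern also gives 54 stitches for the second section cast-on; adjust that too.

Cast on 527 stitches; work 1285 rows; second section cast-on 58 stitches.

Stitches: 494 × 32/30 = 526.93 → 527.
Rows: 1414 × 30/33 = 1285.45 → 1285.
second section cast-on: 54 × 32/30 = 57.60 → 58.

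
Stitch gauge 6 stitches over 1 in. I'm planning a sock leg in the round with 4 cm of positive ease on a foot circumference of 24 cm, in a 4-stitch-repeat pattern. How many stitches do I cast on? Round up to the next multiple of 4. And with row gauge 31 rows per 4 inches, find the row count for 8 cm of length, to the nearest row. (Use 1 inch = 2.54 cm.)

Cast on 68 stitches; work 24 rows.

Finished = 24 + 4 = 28 cm.
28 cm × 1/2.54 = 11.02 inches.
6/1 = 6 sts per in; 11.02 × 6 = 66.14 sts.
Next multiple of 4 → 68.
8 cm = 3.15 inches; × 7.75 = 24.41 → 24 rows.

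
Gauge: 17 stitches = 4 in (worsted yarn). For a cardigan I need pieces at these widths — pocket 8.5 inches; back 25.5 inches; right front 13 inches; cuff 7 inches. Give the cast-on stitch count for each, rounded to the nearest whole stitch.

pocket 36; back 108; right front 55; cuff 30.

Rate = 17/4 = 4.25 sts per in.
pocket: 8.5 × 4.25 = 36.12 → 36.
back: 25.5 × 4.25 = 108.38 → 108.
right front: 13 × 4.25 = 55.25 → 55.
cuff: 7 × 4.25 = 29.75 → 30.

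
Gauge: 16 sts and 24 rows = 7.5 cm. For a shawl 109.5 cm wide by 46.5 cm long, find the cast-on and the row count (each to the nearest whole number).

Stitch gauge = 16/7.5 = 2.133 sts/cm; 109.5 × 2.133 = 233.60 → 234 sts.
Row gauge = 24/7.5 = 3.2 rows/cm; 46.5 × 3.2 = 148.80 → 149 rows.

Cast on 234 stitches and work 149 rows.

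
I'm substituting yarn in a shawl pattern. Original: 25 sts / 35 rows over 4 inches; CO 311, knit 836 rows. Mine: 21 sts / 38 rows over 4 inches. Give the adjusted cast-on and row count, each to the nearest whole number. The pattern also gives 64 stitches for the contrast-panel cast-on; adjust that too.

Cast on 261 stitches; work 908 rows; contrast-panel cast-on 54 stitches.

Stitches: 311 × 21/25 = 261.24 → 261.
Rows: 836 × 38/35 = 907.66 → 908.
contrast-panel cast-on: 64 × 21/25 = 53.76 → 54.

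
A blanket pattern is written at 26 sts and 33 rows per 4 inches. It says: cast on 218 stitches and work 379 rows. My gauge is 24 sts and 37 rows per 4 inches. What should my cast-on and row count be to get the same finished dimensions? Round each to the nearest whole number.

Cast on 201 stitches; work 425 rows.

Stitches: 218 × 24/26 = 201.23 → 201.
Rows: 379 × 37/33 = 424.94 → 425.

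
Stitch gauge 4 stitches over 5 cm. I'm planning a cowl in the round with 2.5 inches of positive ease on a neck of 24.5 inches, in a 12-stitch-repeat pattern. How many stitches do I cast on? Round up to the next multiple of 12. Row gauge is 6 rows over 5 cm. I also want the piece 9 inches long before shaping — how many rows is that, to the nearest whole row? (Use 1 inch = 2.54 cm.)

Cast on 60 stitches; work 27 rows.

Finished = 24.5 + 2.5 = 27 inches.
27 inches × 2.54 = 68.58 cm.
4/5 = 0.8 sts per cm; 68.58 × 0.8 = 54.86 sts.
Next multiple of 12 → 60.
9 inches = 22.86 cm; × 1.2 = 27.43 → 27 rows.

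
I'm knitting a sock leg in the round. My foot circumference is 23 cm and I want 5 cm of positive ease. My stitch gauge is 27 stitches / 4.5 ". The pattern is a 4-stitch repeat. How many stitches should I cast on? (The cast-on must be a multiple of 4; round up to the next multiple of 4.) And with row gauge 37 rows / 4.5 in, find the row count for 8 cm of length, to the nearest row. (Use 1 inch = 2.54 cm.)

Finished = 23 + 5 = 28 cm.
28 cm × 1/2.54 = 11.02 inches.
27/4.5 = 6 sts per in; 11.02 × 6 = 66.14 sts.
Next multiple of 4 → 68.
8 cm = 3.15 inches; × 8.222 = 25.90 → 26 rows.

Cast on 68 stitches; work 26 rows.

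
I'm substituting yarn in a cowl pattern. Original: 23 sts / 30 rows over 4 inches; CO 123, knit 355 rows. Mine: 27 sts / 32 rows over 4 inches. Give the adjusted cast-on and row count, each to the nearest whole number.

Stitches: 123 × 27/23 = 144.39 → 144.
Rows: 355 × 32/30 = 378.67 → 379.

Cast on 144 stitches; work 379 rows.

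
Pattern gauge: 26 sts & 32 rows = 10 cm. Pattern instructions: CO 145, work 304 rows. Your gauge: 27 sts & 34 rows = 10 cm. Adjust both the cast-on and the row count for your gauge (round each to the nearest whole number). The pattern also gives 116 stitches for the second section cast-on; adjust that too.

Stitches: 145 × 27/26 = 150.58 → 151.
Rows: 304 × 34/32 = 323.00 → 323.
second section cast-on: 116 × 27/26 = 120.46 → 120.

Cast on 151 stitches; work 323 rows; second section cast-on 120 stitches.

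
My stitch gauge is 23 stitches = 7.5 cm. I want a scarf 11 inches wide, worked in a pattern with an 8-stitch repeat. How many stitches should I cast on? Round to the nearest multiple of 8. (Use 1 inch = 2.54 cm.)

11 in = 11 × 2.54 = 27.94 cm.
23 / 7.5 = 3.067 sts/cm.
27.94 × 3.067 = 85.68 sts.
→ 88.

CO 88 sts.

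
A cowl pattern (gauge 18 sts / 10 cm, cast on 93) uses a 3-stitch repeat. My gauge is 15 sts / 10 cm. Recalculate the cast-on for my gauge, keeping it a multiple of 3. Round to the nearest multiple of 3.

Cast on 78 stitches.

93 × 15 / 18 = 77.50.
Nearest multiple of 3: 78.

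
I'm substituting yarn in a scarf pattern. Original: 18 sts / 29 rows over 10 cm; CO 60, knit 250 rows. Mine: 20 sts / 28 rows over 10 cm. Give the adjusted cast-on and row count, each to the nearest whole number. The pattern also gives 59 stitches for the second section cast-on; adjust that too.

Cast on 67 stitches; work 241 rows; second section cast-on 66 stitches.

Stitches: 60 × 20/18 = 66.67 → 67.
Rows: 250 × 28/29 = 241.38 → 241.
second section cast-on: 59 × 20/18 = 65.56 → 66.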